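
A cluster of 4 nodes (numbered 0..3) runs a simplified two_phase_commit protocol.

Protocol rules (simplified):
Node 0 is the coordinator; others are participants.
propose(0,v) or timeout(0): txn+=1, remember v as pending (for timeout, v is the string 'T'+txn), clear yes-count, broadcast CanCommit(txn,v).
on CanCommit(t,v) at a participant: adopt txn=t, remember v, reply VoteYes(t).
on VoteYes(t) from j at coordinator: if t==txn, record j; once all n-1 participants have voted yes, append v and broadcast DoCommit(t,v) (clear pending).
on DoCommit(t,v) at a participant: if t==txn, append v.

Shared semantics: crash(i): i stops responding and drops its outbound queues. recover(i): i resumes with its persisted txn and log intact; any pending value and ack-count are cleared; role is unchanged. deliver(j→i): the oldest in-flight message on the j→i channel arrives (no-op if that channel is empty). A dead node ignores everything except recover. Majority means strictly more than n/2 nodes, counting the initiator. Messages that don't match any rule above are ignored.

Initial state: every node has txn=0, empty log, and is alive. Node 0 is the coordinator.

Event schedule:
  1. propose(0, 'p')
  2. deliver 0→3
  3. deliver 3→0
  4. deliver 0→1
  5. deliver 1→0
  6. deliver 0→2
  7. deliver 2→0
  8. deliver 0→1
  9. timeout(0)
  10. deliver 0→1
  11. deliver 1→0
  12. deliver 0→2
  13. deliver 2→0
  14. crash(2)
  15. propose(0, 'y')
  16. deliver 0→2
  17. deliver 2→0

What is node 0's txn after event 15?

3

after 1 — propose(0,'p'): n0:coor/t1/[-]
after 2 — deliver 0→3: n3:part/t1/[-]
after 3 — deliver 3→0: ·
after 4 — deliver 0→1: n1:part/t1/[-]
after 5 — deliver 1→0: ·
after 6 — deliver 0→2: n2:part/t1/[-]
after 7 — deliver 2→0: n0:coor/t1/[p]
after 8 — deliver 0→1: n1:part/t1/[p]
after 9 — timeout(0): n0:coor/t2/[p]
after 10 — deliver 0→1: n1:part/t2/[p]
after 11 — deliver 1→0: ·
after 12 — deliver 0→2: n2:part/t1/[p]
after 13 — deliver 2→0: ·
after 14 — crash(2): n2:✗part/t1/[p]
after 15 — propose(0,'y'): n0:coor/t3/[p]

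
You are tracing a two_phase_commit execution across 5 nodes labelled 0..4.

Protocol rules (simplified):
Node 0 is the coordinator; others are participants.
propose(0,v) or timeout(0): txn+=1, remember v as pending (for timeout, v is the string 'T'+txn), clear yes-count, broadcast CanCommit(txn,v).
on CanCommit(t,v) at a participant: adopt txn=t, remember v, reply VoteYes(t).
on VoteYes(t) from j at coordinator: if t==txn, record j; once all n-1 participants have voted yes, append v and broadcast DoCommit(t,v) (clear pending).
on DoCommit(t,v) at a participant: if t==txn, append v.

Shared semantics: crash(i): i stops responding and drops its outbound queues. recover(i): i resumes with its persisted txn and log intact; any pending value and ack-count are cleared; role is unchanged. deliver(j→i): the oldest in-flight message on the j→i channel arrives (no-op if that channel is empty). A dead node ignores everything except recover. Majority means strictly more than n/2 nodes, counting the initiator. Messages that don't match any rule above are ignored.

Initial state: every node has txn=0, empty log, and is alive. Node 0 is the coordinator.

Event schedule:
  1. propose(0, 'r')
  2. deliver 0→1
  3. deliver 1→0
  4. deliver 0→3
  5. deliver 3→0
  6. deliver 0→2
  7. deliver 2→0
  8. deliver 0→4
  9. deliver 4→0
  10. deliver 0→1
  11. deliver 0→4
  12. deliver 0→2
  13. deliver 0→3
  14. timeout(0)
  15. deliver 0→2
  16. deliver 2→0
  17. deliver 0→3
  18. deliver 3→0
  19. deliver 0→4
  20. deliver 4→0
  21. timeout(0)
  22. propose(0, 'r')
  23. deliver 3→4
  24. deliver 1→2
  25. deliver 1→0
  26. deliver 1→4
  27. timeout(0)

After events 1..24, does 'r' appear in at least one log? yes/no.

e1 propose(0,'r'): 0[coor,t=1,-]
e2 deliver 0→1: 1[part,t=1,-]
e3 deliver 1→0: ·
e4 deliver 0→3: 3[part,t=1,-]
e5 deliver 3→0: ·
e6 deliver 0→2: 2[part,t=1,-]
e7 deliver 2→0: ·
e8 deliver 0→4: 4[part,t=1,-]
e9 deliver 4→0: 0[coor,t=1,r]
e10 deliver 0→1: 1[part,t=1,r]
e11 deliver 0→4: 4[part,t=1,r]
e12 deliver 0→2: 2[part,t=1,r]
e13 deliver 0→3: 3[part,t=1,r]
e14 timeout(0): 0[coor,t=2,r]
e15 deliver 0→2: 2[part,t=2,r]
e16 deliver 2→0: ·
e17 deliver 0→3: 3[part,t=2,r]
e18 deliver 3→0: ·
e19 deliver 0→4: 4[part,t=2,r]
e20 deliver 4→0: ·
e21 timeout(0): 0[coor,t=3,r]
e22 propose(0,'r'): 0[coor,t=4,r]
e23 deliver 3→4: ·
e24 deliver 1→2: ·

yes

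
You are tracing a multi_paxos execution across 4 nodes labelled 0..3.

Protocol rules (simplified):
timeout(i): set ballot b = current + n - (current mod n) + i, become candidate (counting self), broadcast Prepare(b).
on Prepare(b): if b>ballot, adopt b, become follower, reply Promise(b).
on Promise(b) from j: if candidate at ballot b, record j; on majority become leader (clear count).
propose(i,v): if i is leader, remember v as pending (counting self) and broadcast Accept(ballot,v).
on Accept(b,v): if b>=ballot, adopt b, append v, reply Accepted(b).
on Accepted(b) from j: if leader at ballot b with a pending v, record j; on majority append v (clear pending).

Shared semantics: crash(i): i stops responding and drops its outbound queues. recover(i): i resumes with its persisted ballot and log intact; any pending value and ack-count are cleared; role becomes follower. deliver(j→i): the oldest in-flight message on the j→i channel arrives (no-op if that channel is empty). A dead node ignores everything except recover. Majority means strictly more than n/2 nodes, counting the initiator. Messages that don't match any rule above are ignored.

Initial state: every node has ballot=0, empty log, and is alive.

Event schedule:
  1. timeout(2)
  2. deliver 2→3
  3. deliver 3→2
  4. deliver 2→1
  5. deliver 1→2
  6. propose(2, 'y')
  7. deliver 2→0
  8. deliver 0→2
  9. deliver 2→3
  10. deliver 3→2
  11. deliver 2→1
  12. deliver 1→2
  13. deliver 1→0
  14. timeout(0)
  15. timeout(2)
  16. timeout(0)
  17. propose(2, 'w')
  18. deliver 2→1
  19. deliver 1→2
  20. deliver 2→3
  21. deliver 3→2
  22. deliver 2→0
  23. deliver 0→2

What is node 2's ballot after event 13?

e1 timeout(2): 2[cand,b=6,-]
e2 deliver 2→3: 3[foll,b=6,-]
e3 deliver 3→2: ·
e4 deliver 2→1: 1[foll,b=6,-]
e5 deliver 1→2: 2[lead,b=6,-]
e6 propose(2,'y'): ·
e7 deliver 2→0: 0[foll,b=6,-]
e8 deliver 0→2: ·
e9 deliver 2→3: 3[foll,b=6,y]
e10 deliver 3→2: ·
e11 deliver 2→1: 1[foll,b=6,y]
e12 deliver 1→2: 2[lead,b=6,y]
e13 deliver 1→0: ·

6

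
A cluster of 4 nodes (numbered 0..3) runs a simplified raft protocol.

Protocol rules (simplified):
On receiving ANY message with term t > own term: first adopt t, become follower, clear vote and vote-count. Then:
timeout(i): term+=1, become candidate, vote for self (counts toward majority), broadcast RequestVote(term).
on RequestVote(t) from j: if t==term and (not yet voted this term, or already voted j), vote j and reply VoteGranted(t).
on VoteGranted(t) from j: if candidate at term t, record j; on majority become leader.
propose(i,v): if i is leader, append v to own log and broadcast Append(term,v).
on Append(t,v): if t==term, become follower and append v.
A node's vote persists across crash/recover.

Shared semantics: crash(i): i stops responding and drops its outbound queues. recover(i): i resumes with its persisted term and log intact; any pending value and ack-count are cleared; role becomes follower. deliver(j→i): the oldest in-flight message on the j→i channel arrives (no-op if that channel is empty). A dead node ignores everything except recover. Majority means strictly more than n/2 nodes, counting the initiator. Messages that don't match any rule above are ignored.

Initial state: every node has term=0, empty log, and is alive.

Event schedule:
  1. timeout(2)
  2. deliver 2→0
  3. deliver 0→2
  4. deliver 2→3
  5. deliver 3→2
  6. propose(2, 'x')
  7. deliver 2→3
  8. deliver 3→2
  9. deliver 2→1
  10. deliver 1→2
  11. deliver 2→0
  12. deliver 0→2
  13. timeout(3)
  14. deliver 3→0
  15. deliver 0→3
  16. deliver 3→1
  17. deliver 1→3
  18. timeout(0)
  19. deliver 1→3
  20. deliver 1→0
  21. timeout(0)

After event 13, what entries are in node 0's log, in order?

x

step 1 timeout(2): 2={cand,t=1,log=-}
step 2 deliver 2→0: 0={foll,t=1,log=-}
step 3 deliver 0→2: —
step 4 deliver 2→3: 3={foll,t=1,log=-}
step 5 deliver 3→2: 2={lead,t=1,log=-}
step 6 propose(2,'x'): 2={lead,t=1,log=x}
step 7 deliver 2→3: 3={foll,t=1,log=x}
step 8 deliver 3→2: —
step 9 deliver 2→1: 1={foll,t=1,log=-}
step 10 deliver 1→2: —
step 11 deliver 2→0: 0={foll,t=1,log=x}
step 12 deliver 0→2: —
step 13 timeout(3): 3={cand,t=2,log=x}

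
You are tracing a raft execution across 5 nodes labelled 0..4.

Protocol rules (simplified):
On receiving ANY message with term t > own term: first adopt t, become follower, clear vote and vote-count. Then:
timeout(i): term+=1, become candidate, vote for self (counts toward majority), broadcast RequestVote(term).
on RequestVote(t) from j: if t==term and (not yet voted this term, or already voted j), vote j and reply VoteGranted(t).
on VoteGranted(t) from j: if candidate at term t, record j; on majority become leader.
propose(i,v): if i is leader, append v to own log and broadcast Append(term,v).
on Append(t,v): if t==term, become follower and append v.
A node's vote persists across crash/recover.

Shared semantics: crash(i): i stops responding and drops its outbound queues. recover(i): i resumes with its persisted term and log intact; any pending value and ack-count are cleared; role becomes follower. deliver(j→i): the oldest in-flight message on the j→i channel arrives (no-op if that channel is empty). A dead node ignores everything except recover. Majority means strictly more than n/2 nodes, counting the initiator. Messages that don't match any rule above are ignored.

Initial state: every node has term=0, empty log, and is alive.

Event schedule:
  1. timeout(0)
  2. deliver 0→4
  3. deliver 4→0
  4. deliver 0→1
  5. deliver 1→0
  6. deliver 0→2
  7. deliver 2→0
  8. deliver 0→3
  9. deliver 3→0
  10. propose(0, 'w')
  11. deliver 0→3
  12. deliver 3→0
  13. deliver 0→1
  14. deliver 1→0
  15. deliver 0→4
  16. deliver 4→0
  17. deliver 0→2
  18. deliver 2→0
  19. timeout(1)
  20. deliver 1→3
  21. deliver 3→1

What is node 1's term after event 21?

1. timeout(0):  <0:cand t1 ->
2. deliver 0→4:  <4:foll t1 ->
3. deliver 4→0:  nop
4. deliver 0→1:  <1:foll t1 ->
5. deliver 1→0:  <0:lead t1 ->
6. deliver 0→2:  <2:foll t1 ->
7. deliver 2→0:  nop
8. deliver 0→3:  <3:foll t1 ->
9. deliver 3→0:  nop
10. propose(0,'w'):  <0:lead t1 w>
11. deliver 0→3:  <3:foll t1 w>
12. deliver 3→0:  nop
13. deliver 0→1:  <1:foll t1 w>
14. deliver 1→0:  nop
15. deliver 0→4:  <4:foll t1 w>
16. deliver 4→0:  nop
17. deliver 0→2:  <2:foll t1 w>
18. deliver 2→0:  nop
19. timeout(1):  <1:cand t2 w>
20. deliver 1→3:  <3:foll t2 w>
21. deliver 3→1:  nop

2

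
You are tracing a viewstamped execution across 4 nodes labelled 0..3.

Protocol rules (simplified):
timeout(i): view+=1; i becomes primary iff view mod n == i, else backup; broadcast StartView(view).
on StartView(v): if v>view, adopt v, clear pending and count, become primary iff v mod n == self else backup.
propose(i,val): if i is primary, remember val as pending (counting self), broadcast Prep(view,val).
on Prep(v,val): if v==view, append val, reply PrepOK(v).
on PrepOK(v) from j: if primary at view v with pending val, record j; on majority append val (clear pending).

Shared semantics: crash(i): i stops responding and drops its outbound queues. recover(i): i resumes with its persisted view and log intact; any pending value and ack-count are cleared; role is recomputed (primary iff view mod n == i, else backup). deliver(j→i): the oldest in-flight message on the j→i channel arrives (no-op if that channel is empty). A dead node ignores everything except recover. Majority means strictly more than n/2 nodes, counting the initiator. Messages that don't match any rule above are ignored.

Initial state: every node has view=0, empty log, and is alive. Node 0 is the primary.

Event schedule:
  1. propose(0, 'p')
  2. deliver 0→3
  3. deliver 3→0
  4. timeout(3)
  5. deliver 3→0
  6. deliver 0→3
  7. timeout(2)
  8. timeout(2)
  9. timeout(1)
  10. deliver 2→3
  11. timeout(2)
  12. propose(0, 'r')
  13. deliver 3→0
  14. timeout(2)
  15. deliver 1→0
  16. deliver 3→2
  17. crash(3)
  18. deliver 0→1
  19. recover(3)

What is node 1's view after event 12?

1

e1 propose(0,'p'): ·
e2 deliver 0→3: 3[back,v=0,p]
e3 deliver 3→0: ·
e4 timeout(3): 3[back,v=1,p]
e5 deliver 3→0: 0[back,v=1,-]
e6 deliver 0→3: ·
e7 timeout(2): 2[back,v=1,-]
e8 timeout(2): 2[prim,v=2,-]
e9 timeout(1): 1[prim,v=1,-]
e10 deliver 2→3: ·
e11 timeout(2): 2[back,v=3,-]
e12 propose(0,'r'): ·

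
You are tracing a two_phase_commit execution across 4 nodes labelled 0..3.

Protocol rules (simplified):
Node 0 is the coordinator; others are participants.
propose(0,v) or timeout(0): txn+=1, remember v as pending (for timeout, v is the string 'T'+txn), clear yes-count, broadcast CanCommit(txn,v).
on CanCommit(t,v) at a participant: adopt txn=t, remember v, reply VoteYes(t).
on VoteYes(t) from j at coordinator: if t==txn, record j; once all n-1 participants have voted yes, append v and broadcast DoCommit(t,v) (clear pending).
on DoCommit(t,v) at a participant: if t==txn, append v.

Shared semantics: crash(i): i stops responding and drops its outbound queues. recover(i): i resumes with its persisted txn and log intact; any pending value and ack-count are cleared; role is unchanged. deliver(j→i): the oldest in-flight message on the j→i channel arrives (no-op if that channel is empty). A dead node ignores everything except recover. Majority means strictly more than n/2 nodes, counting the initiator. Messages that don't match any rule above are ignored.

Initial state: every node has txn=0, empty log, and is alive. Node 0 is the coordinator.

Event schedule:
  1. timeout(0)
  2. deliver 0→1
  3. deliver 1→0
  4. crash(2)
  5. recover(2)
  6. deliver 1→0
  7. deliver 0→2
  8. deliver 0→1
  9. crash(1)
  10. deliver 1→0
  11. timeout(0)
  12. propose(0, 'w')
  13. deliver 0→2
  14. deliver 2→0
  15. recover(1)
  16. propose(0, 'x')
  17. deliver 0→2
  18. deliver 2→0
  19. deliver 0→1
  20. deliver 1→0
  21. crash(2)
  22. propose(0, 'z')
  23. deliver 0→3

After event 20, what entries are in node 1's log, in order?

empty

1. timeout(0):  <0:coor t1 ->
2. deliver 0→1:  <1:part t1 ->
3. deliver 1→0:  nop
4. crash(2):  <2:✗part t0 ->
5. recover(2):  <2:part t0 ->
6. deliver 1→0:  nop
7. deliver 0→2:  <2:part t1 ->
8. deliver 0→1:  nop
9. crash(1):  <1:✗part t1 ->
10. deliver 1→0:  nop
11. timeout(0):  <0:coor t2 ->
12. propose(0,'w'):  <0:coor t3 ->
13. deliver 0→2:  <2:part t2 ->
14. deliver 2→0:  nop
15. recover(1):  <1:part t1 ->
16. propose(0,'x'):  <0:coor t4 ->
17. deliver 0→2:  <2:part t3 ->
18. deliver 2→0:  nop
19. deliver 0→1:  <1:part t2 ->
20. deliver 1→0:  nop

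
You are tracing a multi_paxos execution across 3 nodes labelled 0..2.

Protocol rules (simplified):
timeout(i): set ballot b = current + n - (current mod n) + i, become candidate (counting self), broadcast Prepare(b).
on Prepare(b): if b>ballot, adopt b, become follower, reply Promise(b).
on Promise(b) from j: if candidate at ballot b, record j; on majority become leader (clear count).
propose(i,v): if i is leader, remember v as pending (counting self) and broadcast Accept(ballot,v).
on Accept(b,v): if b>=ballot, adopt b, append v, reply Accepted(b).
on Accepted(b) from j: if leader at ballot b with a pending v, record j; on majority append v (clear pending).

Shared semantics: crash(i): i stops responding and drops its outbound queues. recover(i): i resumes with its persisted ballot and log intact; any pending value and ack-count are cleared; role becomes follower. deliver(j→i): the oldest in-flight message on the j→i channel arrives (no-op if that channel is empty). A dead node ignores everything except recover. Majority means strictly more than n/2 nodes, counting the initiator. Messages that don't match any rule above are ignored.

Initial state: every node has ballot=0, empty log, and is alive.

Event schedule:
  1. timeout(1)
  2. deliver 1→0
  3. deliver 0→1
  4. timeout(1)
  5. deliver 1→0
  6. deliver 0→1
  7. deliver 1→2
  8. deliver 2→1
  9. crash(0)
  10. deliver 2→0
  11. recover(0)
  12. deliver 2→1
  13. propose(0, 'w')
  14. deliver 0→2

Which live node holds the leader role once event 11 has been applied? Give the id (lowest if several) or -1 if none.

[1] timeout(1) → N1(cand b4 [-])
[2] deliver 1→0 → N0(foll b4 [-])
[3] deliver 0→1 → N1(lead b4 [-])
[4] timeout(1) → N1(cand b7 [-])
[5] deliver 1→0 → N0(foll b7 [-])
[6] deliver 0→1 → N1(lead b7 [-])
[7] deliver 1→2 → N2(foll b4 [-])
[8] deliver 2→1 → ∅
[9] crash(0) → N0(✗foll b7 [-])
[10] deliver 2→0 → ∅
[11] recover(0) → N0(foll b7 [-])

1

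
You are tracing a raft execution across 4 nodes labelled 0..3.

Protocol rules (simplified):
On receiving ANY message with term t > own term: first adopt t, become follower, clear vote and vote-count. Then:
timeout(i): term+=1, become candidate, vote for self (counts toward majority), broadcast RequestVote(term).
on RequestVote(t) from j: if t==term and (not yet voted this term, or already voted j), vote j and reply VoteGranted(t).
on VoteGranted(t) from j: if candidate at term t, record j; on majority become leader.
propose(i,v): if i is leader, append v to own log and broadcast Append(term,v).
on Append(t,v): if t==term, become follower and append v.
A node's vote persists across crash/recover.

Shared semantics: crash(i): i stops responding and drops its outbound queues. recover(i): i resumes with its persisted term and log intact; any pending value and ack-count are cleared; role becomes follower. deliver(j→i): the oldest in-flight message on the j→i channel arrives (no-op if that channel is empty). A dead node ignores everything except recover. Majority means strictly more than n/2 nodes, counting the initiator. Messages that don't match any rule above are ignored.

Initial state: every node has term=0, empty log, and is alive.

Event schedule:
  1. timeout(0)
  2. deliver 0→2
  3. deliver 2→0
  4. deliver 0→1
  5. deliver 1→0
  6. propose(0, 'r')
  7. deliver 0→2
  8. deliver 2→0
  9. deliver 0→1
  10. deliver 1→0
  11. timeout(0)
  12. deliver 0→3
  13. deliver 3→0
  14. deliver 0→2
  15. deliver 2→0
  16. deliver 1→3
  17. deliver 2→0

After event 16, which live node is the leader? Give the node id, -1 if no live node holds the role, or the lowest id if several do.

-1

e1 timeout(0): 0[cand,t=1,-]
e2 deliver 0→2: 2[foll,t=1,-]
e3 deliver 2→0: ·
e4 deliver 0→1: 1[foll,t=1,-]
e5 deliver 1→0: 0[lead,t=1,-]
e6 propose(0,'r'): 0[lead,t=1,r]
e7 deliver 0→2: 2[foll,t=1,r]
e8 deliver 2→0: ·
e9 deliver 0→1: 1[foll,t=1,r]
e10 deliver 1→0: ·
e11 timeout(0): 0[cand,t=2,r]
e12 deliver 0→3: 3[foll,t=1,-]
e13 deliver 3→0: ·
e14 deliver 0→2: 2[foll,t=2,r]
e15 deliver 2→0: ·
e16 deliver 1→3: ·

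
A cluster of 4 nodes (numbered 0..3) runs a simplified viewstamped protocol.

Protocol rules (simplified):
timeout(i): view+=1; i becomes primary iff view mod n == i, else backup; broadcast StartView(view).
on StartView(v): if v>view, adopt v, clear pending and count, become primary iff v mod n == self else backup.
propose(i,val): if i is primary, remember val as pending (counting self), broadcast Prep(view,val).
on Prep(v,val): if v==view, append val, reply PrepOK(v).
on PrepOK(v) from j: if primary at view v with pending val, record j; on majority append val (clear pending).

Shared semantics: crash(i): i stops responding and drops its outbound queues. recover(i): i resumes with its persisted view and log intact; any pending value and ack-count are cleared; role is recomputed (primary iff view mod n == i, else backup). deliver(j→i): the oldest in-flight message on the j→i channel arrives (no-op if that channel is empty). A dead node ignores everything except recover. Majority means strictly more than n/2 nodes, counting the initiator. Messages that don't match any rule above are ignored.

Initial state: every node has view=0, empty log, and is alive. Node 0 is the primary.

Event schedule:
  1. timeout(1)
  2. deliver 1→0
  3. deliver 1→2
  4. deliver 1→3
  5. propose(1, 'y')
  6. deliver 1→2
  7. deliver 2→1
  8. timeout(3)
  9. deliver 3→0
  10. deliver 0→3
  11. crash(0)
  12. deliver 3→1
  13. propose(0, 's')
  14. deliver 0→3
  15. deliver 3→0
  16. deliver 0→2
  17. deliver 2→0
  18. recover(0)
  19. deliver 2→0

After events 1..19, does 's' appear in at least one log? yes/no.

no

e1 timeout(1): 1[prim,v=1,-]
e2 deliver 1→0: 0[back,v=1,-]
e3 deliver 1→2: 2[back,v=1,-]
e4 deliver 1→3: 3[back,v=1,-]
e5 propose(1,'y'): ·
e6 deliver 1→2: 2[back,v=1,y]
e7 deliver 2→1: ·
e8 timeout(3): 3[back,v=2,-]
e9 deliver 3→0: 0[back,v=2,-]
e10 deliver 0→3: ·
e11 crash(0): 0[✗back,v=2,-]
e12 deliver 3→1: 1[back,v=2,-]
e13 propose(0,'s'): ·
e14 deliver 0→3: ·
e15 deliver 3→0: ·
e16 deliver 0→2: ·
e17 deliver 2→0: ·
e18 recover(0): 0[back,v=2,-]
e19 deliver 2→0: ·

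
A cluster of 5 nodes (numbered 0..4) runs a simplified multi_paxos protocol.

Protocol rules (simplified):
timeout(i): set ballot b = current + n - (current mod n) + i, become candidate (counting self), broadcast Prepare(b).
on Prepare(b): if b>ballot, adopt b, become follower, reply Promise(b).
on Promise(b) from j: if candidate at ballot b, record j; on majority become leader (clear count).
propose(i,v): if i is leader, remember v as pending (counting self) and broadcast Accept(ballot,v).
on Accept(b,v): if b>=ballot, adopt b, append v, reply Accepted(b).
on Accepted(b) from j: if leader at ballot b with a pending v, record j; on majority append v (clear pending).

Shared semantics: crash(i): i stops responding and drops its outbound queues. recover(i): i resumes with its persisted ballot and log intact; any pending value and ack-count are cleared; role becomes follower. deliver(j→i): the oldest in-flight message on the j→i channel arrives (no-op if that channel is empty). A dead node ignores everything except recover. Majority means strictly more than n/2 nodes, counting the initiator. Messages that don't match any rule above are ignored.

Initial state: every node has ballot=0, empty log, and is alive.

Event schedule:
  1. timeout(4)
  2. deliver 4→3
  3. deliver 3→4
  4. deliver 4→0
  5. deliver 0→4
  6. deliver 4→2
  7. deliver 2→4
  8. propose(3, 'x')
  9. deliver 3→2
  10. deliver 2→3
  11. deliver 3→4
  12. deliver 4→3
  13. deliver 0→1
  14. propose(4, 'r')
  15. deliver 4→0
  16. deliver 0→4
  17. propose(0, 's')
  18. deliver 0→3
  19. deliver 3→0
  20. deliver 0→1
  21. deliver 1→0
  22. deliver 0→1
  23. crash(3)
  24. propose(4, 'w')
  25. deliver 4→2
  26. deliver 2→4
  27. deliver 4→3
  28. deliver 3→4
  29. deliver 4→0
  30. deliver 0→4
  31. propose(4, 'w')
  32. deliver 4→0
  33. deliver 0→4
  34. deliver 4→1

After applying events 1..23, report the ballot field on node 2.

after 1 — timeout(4): n4:cand/b9/[-]
after 2 — deliver 4→3: n3:foll/b9/[-]
after 3 — deliver 3→4: ·
after 4 — deliver 4→0: n0:foll/b9/[-]
after 5 — deliver 0→4: n4:lead/b9/[-]
after 6 — deliver 4→2: n2:foll/b9/[-]
after 7 — deliver 2→4: ·
after 8 — propose(3,'x'): ·
after 9 — deliver 3→2: ·
after 10 — deliver 2→3: ·
after 11 — deliver 3→4: ·
after 12 — deliver 4→3: ·
after 13 — deliver 0→1: ·
after 14 — propose(4,'r'): ·
after 15 — deliver 4→0: n0:foll/b9/[r]
after 16 — deliver 0→4: ·
after 17 — propose(0,'s'): ·
after 18 — deliver 0→3: ·
after 19 — deliver 3→0: ·
after 20 — deliver 0→1: ·
after 21 — deliver 1→0: ·
after 22 — deliver 0→1: ·
after 23 — crash(3): n3:✗foll/b9/[-]

9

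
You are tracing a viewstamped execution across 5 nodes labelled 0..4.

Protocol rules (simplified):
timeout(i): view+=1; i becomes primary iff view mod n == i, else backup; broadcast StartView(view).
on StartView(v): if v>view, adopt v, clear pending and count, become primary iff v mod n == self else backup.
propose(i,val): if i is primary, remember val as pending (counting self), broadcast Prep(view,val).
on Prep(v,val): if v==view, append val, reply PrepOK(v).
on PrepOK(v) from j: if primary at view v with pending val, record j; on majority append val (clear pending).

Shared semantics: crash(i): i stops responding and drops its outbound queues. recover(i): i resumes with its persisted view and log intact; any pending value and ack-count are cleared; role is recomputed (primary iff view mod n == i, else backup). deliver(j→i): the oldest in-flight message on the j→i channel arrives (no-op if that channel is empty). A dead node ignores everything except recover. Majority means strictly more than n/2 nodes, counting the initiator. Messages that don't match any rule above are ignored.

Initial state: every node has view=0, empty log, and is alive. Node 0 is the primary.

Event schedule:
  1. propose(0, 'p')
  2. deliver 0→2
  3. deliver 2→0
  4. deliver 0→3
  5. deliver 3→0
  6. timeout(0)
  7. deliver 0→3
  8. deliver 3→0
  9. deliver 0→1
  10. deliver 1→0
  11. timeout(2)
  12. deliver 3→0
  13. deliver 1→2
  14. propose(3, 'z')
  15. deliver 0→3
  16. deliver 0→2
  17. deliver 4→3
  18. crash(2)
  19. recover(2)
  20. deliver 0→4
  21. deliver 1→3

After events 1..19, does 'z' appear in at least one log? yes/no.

no

e1 propose(0,'p'): ·
e2 deliver 0→2: 2[back,v=0,p]
e3 deliver 2→0: ·
e4 deliver 0→3: 3[back,v=0,p]
e5 deliver 3→0: 0[prim,v=0,p]
e6 timeout(0): 0[back,v=1,p]
e7 deliver 0→3: 3[back,v=1,p]
e8 deliver 3→0: ·
e9 deliver 0→1: 1[back,v=0,p]
e10 deliver 1→0: ·
e11 timeout(2): 2[back,v=1,p]
e12 deliver 3→0: ·
e13 deliver 1→2: ·
e14 propose(3,'z'): ·
e15 deliver 0→3: ·
e16 deliver 0→2: ·
e17 deliver 4→3: ·
e18 crash(2): 2[✗back,v=1,p]
e19 recover(2): 2[back,v=1,p]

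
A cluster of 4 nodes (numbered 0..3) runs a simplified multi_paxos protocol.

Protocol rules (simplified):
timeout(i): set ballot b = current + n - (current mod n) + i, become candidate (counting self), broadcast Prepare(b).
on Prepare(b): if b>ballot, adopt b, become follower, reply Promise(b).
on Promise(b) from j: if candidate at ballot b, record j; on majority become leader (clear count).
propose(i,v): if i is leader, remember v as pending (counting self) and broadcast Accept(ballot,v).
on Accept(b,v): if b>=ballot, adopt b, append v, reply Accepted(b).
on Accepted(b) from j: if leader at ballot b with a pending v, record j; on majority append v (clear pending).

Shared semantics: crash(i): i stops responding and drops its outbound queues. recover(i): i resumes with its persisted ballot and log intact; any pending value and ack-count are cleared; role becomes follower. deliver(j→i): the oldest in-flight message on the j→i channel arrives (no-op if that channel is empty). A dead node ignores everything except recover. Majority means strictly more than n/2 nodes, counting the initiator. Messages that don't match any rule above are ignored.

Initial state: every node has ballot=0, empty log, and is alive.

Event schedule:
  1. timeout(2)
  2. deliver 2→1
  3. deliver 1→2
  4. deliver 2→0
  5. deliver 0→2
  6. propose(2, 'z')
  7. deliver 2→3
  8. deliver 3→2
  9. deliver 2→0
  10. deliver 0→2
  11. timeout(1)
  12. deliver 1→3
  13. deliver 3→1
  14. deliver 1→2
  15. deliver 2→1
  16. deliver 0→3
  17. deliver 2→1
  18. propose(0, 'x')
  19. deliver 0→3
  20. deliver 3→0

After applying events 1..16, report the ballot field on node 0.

6

after 1 — timeout(2): n2:cand/b6/[-]
after 2 — deliver 2→1: n1:foll/b6/[-]
after 3 — deliver 1→2: ·
after 4 — deliver 2→0: n0:foll/b6/[-]
after 5 — deliver 0→2: n2:lead/b6/[-]
after 6 — propose(2,'z'): ·
after 7 — deliver 2→3: n3:foll/b6/[-]
after 8 — deliver 3→2: ·
after 9 — deliver 2→0: n0:foll/b6/[z]
after 10 — deliver 0→2: ·
after 11 — timeout(1): n1:cand/b9/[-]
after 12 — deliver 1→3: n3:foll/b9/[-]
after 13 — deliver 3→1: ·
after 14 — deliver 1→2: n2:foll/b9/[-]
after 15 — deliver 2→1: ·
after 16 — deliver 0→3: ·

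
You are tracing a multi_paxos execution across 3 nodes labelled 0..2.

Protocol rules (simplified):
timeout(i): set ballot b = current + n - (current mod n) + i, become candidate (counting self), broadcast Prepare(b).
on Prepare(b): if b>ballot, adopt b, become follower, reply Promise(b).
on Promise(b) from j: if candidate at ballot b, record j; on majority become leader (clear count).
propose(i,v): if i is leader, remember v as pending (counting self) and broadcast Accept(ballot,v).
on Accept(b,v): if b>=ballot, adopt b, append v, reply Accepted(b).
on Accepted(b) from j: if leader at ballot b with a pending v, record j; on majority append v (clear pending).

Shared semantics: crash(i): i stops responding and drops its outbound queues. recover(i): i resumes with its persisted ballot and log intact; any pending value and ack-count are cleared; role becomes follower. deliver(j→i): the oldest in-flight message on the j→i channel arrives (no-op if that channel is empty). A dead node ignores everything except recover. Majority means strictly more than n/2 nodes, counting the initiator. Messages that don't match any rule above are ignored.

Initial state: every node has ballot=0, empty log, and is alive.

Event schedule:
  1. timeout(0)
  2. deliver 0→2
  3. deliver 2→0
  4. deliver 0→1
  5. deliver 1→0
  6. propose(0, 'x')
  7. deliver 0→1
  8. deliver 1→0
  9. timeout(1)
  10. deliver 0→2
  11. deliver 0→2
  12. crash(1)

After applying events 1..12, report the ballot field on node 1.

7

[1] timeout(0) → N0(cand b3 [-])
[2] deliver 0→2 → N2(foll b3 [-])
[3] deliver 2→0 → N0(lead b3 [-])
[4] deliver 0→1 → N1(foll b3 [-])
[5] deliver 1→0 → ∅
[6] propose(0,'x') → ∅
[7] deliver 0→1 → N1(foll b3 [x])
[8] deliver 1→0 → N0(lead b3 [x])
[9] timeout(1) → N1(cand b7 [x])
[10] deliver 0→2 → N2(foll b3 [x])
[11] deliver 0→2 → ∅
[12] crash(1) → N1(✗cand b7 [x])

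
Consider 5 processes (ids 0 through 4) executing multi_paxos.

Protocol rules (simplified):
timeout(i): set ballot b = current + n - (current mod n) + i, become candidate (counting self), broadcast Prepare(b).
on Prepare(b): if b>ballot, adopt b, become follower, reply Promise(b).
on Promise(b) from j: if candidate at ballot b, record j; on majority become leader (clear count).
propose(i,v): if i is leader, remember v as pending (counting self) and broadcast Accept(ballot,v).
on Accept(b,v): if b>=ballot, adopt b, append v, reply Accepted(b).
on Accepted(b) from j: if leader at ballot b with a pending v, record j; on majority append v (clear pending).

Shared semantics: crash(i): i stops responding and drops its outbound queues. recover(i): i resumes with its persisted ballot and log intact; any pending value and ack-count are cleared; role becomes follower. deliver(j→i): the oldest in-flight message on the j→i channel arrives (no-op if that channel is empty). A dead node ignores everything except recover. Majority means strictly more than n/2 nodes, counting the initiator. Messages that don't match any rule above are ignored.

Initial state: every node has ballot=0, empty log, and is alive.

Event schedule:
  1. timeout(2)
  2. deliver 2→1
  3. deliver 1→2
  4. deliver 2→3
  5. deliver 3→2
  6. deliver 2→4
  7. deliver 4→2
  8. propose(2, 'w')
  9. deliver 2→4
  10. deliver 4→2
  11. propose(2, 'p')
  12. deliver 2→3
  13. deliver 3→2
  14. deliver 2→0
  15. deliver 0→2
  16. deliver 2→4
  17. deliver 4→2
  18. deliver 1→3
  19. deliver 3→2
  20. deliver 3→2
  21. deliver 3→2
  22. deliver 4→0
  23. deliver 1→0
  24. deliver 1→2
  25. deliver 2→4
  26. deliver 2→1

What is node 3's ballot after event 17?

7

[1] timeout(2) → N2(cand b7 [-])
[2] deliver 2→1 → N1(foll b7 [-])
[3] deliver 1→2 → ∅
[4] deliver 2→3 → N3(foll b7 [-])
[5] deliver 3→2 → N2(lead b7 [-])
[6] deliver 2→4 → N4(foll b7 [-])
[7] deliver 4→2 → ∅
[8] propose(2,'w') → ∅
[9] deliver 2→4 → N4(foll b7 [w])
[10] deliver 4→2 → ∅
[11] propose(2,'p') → ∅
[12] deliver 2→3 → N3(foll b7 [w])
[13] deliver 3→2 → ∅
[14] deliver 2→0 → N0(foll b7 [-])
[15] deliver 0→2 → ∅
[16] deliver 2→4 → N4(foll b7 [w,p])
[17] deliver 4→2 → N2(lead b7 [p])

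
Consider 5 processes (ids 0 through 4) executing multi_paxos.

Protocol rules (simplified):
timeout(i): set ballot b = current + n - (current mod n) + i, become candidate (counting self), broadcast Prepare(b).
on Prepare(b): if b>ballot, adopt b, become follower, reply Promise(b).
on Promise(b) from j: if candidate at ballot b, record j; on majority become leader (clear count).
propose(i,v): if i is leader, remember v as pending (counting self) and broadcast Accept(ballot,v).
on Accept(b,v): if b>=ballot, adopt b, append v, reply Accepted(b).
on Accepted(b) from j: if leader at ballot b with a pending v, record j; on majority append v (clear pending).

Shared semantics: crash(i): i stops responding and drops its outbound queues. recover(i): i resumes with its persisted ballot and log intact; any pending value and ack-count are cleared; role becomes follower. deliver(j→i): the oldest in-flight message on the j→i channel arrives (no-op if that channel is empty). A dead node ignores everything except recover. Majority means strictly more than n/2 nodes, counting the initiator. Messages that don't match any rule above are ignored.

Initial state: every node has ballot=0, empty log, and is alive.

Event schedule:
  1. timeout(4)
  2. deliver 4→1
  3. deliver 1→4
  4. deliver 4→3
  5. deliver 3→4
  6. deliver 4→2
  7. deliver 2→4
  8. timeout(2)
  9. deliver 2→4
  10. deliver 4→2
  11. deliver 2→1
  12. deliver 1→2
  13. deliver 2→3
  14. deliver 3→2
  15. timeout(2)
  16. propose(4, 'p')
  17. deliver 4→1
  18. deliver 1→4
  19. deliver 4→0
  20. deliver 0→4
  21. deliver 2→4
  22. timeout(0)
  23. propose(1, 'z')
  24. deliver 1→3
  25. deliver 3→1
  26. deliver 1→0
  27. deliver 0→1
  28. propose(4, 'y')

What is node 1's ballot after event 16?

after 1 — timeout(4): n4:cand/b9/[-]
after 2 — deliver 4→1: n1:foll/b9/[-]
after 3 — deliver 1→4: ·
after 4 — deliver 4→3: n3:foll/b9/[-]
after 5 — deliver 3→4: n4:lead/b9/[-]
after 6 — deliver 4→2: n2:foll/b9/[-]
after 7 — deliver 2→4: ·
after 8 — timeout(2): n2:cand/b12/[-]
after 9 — deliver 2→4: n4:foll/b12/[-]
after 10 — deliver 4→2: ·
after 11 — deliver 2→1: n1:foll/b12/[-]
after 12 — deliver 1→2: n2:lead/b12/[-]
after 13 — deliver 2→3: n3:foll/b12/[-]
after 14 — deliver 3→2: ·
after 15 — timeout(2): n2:cand/b17/[-]
after 16 — propose(4,'p'): ·

12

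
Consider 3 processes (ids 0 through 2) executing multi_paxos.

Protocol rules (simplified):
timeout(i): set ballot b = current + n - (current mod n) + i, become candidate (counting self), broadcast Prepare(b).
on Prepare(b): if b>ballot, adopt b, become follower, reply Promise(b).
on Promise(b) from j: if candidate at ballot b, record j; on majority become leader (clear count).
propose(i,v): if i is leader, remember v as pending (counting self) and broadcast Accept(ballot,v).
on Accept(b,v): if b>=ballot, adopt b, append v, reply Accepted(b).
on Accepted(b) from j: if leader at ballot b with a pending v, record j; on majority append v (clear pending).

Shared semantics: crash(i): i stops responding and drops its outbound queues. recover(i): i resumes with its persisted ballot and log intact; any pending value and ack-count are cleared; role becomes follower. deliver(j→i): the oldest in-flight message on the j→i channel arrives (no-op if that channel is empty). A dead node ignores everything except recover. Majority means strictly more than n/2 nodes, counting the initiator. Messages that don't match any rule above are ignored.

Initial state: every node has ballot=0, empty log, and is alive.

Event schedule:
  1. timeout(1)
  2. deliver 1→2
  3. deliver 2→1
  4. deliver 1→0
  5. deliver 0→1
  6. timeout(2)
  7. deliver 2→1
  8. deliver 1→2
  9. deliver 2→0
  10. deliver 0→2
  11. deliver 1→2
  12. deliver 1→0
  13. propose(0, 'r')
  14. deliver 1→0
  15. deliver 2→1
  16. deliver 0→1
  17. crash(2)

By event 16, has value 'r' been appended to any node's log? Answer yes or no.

no

step 1 timeout(1): 1={cand,b=4,log=-}
step 2 deliver 1→2: 2={foll,b=4,log=-}
step 3 deliver 2→1: 1={lead,b=4,log=-}
step 4 deliver 1→0: 0={foll,b=4,log=-}
step 5 deliver 0→1: —
step 6 timeout(2): 2={cand,b=8,log=-}
step 7 deliver 2→1: 1={foll,b=8,log=-}
step 8 deliver 1→2: 2={lead,b=8,log=-}
step 9 deliver 2→0: 0={foll,b=8,log=-}
step 10 deliver 0→2: —
step 11 deliver 1→2: —
step 12 deliver 1→0: —
step 13 propose(0,'r'): —
step 14 deliver 1→0: —
step 15 deliver 2→1: —
step 16 deliver 0→1: —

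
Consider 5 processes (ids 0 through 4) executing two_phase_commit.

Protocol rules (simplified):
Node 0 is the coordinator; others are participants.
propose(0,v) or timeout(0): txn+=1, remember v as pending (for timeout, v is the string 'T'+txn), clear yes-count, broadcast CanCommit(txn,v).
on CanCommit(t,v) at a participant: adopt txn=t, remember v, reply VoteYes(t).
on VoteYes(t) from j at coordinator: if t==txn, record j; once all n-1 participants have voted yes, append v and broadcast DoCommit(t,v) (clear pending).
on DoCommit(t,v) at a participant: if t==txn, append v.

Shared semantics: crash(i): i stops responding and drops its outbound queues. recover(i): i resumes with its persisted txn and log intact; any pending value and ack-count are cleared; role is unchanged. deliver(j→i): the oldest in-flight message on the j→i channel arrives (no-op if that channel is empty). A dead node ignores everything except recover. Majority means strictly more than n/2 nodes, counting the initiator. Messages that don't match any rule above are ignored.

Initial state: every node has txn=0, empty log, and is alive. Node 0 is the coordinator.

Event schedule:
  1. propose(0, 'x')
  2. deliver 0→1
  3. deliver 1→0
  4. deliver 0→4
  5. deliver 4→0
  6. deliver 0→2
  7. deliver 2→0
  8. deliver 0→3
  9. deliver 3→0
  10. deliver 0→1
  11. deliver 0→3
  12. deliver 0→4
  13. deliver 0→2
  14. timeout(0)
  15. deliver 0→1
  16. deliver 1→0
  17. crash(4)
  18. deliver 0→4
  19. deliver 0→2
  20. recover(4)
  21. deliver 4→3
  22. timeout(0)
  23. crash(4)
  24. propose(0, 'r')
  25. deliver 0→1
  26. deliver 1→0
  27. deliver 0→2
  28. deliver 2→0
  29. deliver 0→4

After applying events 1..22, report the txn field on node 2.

[1] propose(0,'x') → N0(coor t1 [-])
[2] deliver 0→1 → N1(part t1 [-])
[3] deliver 1→0 → ∅
[4] deliver 0→4 → N4(part t1 [-])
[5] deliver 4→0 → ∅
[6] deliver 0→2 → N2(part t1 [-])
[7] deliver 2→0 → ∅
[8] deliver 0→3 → N3(part t1 [-])
[9] deliver 3→0 → N0(coor t1 [x])
[10] deliver 0→1 → N1(part t1 [x])
[11] deliver 0→3 → N3(part t1 [x])
[12] deliver 0→4 → N4(part t1 [x])
[13] deliver 0→2 → N2(part t1 [x])
[14] timeout(0) → N0(coor t2 [x])
[15] deliver 0→1 → N1(part t2 [x])
[16] deliver 1→0 → ∅
[17] crash(4) → N4(✗part t1 [x])
[18] deliver 0→4 → ∅
[19] deliver 0→2 → N2(part t2 [x])
[20] recover(4) → N4(part t1 [x])
[21] deliver 4→3 → ∅
[22] timeout(0) → N0(coor t3 [x])

2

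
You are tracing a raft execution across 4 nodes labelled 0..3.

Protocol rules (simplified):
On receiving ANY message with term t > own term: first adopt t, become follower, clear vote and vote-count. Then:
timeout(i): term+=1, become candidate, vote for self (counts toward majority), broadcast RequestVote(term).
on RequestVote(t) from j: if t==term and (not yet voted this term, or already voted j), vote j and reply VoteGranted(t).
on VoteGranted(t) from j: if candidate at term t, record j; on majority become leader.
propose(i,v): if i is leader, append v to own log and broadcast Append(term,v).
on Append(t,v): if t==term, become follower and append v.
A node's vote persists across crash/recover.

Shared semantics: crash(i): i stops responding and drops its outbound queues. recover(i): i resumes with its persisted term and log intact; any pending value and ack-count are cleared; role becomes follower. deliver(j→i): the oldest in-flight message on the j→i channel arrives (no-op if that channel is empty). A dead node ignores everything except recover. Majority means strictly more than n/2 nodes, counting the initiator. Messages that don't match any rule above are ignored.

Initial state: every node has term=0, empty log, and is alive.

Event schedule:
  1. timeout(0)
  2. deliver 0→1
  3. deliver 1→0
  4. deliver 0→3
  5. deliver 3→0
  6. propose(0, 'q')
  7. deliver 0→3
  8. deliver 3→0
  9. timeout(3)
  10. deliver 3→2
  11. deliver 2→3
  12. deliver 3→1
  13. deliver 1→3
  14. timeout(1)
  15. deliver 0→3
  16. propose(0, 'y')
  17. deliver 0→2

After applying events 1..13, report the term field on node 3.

1. timeout(0):  <0:cand t1 ->
2. deliver 0→1:  <1:foll t1 ->
3. deliver 1→0:  nop
4. deliver 0→3:  <3:foll t1 ->
5. deliver 3→0:  <0:lead t1 ->
6. propose(0,'q'):  <0:lead t1 q>
7. deliver 0→3:  <3:foll t1 q>
8. deliver 3→0:  nop
9. timeout(3):  <3:cand t2 q>
10. deliver 3→2:  <2:foll t2 ->
11. deliver 2→3:  nop
12. deliver 3→1:  <1:foll t2 ->
13. deliver 1→3:  <3:lead t2 q>

2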